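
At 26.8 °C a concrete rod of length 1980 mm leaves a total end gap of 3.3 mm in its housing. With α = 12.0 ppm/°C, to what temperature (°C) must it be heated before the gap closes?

α·L₀·ΔT = 3.3 mm ⇒ ΔT = 3.3 / (12.0×10⁻⁶ × 1980.0) = 138.9 K.
T = 26.8 + 138.9 = 165.7 °C.

166 °C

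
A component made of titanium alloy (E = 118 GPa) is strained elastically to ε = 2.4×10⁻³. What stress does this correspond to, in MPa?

283 MPa

σ = E·ε = 118000 MPa × 2.4×10⁻³ = 283 MPa.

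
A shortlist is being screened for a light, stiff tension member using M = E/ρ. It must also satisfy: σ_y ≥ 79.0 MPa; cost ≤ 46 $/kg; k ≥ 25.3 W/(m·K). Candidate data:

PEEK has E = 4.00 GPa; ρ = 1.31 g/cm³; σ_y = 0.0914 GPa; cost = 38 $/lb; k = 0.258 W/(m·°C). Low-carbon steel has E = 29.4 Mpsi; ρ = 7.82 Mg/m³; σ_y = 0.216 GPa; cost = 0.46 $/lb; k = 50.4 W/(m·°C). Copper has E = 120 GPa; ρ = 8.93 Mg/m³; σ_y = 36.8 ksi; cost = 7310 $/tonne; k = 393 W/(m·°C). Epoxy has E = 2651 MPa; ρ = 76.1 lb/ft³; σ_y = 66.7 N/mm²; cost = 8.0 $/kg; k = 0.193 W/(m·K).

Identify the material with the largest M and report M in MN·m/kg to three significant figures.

Screen on constraints: σ_y ≥ 79.0 MPa; cost ≤ 46 $/kg; k ≥ 25.3 W/(m·K). Survivors: low-carbon steel, copper.
In SI units:
  low-carbon steel: E = 202.7 GPa, ρ = 7820 kg/m³
  copper: E = 120.0 GPa, ρ = 8930 kg/m³
  low-carbon steel: M = 25.9 MN·m/kg
  copper: M = 13.4 MN·m/kg
Highest index: low-carbon steel.

low-carbon steel, M = 25.9 MN·m/kg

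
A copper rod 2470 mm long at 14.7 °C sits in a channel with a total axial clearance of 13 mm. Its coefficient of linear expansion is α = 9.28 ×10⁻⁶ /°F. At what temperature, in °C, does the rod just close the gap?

α = 9.28×10⁻⁶/°F × 9/5 = 16.7×10⁻⁶/K.
α·L₀·ΔT = 13.0 mm ⇒ ΔT = 13.0 / (16.7×10⁻⁶ × 2470.0) = 315.1 K.
T = 14.7 + 315.1 = 329.8 °C.

330 °C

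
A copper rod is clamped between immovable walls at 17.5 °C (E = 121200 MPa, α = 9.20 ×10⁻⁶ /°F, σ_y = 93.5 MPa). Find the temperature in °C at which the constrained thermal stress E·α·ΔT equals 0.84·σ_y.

E = 121200 MPa = 121.2 GPa.
α = 9.20×10⁻⁶/°F × 9/5 = 16.6×10⁻⁶/K.
E·α·ΔT = 78.54 MPa ⇒ ΔT = 78.54 / (121.2×10³ × 16.6×10⁻⁶) = 39.13 K.
T = 17.5 + 39.13 = 56.63 °C.

56.6 °C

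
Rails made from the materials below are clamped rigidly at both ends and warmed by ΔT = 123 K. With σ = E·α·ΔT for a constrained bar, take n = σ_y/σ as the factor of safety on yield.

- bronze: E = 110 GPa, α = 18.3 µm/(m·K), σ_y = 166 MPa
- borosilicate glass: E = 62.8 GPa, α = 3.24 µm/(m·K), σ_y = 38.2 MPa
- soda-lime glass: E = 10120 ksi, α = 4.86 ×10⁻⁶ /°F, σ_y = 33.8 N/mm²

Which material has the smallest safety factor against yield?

soda-lime glass

In consistent units (E in GPa, α in ×10⁻⁶/K, σ_y in MPa):
  bronze: E = 110.0, α = 18.3, σ_y = 166.0 → σ = 248 MPa, n = 0.670
  borosilicate glass: E = 62.80, α = 3.24, σ_y = 38.20 → σ = 25.0 MPa, n = 1.53
  soda-lime glass: E = 69.77, α = 8.75, σ_y = 33.80 → σ = 75.1 MPa, n = 0.450
Soda-lime glass has the lowest safety factor, n = 0.450.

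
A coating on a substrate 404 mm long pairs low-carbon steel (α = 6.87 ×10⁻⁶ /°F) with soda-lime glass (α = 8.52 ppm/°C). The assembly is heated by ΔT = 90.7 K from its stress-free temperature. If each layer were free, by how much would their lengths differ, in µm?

low-carbon steel: α = 6.87×10⁻⁶/°F × 9/5 = 12.4×10⁻⁶/K.
Δα = |12.4 − 8.52|×10⁻⁶/K = 3.85×10⁻⁶/K.
ΔL_mismatch = Δα·L·ΔT = 3.85×10⁻⁶ × 404.0 mm × 90.7 K = 141 µm.

141 µm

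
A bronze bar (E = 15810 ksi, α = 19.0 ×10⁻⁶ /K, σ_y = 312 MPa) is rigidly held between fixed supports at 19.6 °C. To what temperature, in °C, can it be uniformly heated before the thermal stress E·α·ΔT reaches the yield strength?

170 °C

E = 15810 ksi = 109.0 GPa.
E·α·ΔT = 312.0 MPa ⇒ ΔT = 312.0 / (109.0×10³ × 19.0×10⁻⁶) = 150.6 K.
T = 19.6 + 150.6 = 170.2 °C.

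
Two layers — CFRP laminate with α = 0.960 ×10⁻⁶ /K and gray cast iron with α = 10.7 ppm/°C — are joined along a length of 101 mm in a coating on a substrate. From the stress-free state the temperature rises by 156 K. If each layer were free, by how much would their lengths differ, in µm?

153 µm

Δα = |0.960 − 10.7|×10⁻⁶/K = 9.74×10⁻⁶/K.
ΔL_mismatch = Δα·L·ΔT = 9.74×10⁻⁶ × 101.0 mm × 156.0 K = 153 µm.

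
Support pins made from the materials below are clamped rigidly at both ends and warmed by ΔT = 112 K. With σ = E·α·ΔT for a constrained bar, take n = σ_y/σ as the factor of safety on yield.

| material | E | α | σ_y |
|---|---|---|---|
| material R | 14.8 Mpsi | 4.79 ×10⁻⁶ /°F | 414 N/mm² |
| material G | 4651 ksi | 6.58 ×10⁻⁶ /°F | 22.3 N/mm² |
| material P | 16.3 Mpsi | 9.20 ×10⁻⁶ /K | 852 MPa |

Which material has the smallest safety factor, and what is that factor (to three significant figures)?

material G, n = 0.524

Converting E to GPa, α to ×10⁻⁶/K, σ_y to MPa, then σ and n for each:
  material R: E = 102.0, α = 8.62, σ_y = 414.0 → σ = 98.5 MPa, n = 4.20
  material G: E = 32.07, α = 11.8, σ_y = 22.30 → σ = 42.5 MPa, n = 0.524
  material P: E = 112.4, α = 9.20, σ_y = 852.0 → σ = 116 MPa, n = 7.36
Material G has the lowest safety factor, n = 0.524.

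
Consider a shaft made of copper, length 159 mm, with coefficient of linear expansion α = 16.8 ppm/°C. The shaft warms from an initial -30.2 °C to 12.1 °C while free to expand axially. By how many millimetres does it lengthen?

0.113 mm

ΔT = 12.1 − (-30.2) = 42.30 K.
ΔL = α·L₀·ΔT = 16.8×10⁻⁶ × 159 mm × 42.30 K = 0.113 mm.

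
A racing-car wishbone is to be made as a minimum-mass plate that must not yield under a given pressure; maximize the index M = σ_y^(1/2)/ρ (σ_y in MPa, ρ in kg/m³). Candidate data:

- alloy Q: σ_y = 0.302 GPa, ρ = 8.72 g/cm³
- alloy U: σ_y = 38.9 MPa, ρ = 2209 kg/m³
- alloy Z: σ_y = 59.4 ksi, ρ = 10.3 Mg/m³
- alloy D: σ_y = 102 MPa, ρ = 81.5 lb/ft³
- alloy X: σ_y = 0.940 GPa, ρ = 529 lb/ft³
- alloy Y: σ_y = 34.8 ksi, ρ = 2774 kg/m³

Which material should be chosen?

alloy D

After converting to SI:
  alloy Q: σ_y = 302.0 MPa, ρ = 8720 kg/m³
  alloy U: σ_y = 38.90 MPa, ρ = 2209 kg/m³
  alloy Z: σ_y = 409.5 MPa, ρ = 10300 kg/m³
  alloy D: σ_y = 102.0 MPa, ρ = 1306 kg/m³
  alloy X: σ_y = 940.0 MPa, ρ = 8474 kg/m³
  alloy Y: σ_y = 239.9 MPa, ρ = 2774 kg/m³
  alloy D: M = 7.74×10⁻³
  alloy Y: M = 5.58×10⁻³
  alloy X: M = 3.62×10⁻³
  alloy U: M = 2.82×10⁻³
  alloy Q: M = 1.99×10⁻³
  alloy Z: M = 1.96×10⁻³
Alloy D has the largest M.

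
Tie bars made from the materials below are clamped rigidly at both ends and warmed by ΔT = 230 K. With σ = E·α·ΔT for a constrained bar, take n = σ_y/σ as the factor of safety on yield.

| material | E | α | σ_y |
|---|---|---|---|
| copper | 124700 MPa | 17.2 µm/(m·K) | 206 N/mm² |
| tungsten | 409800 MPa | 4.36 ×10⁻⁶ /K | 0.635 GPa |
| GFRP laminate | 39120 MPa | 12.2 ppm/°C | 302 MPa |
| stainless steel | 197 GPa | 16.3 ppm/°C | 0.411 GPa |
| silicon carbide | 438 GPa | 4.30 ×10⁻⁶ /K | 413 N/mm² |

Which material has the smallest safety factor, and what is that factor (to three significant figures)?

Converting E to GPa, α to ×10⁻⁶/K, σ_y to MPa, then σ and n for each:
  copper: E = 124.7, α = 17.2, σ_y = 206.0 → σ = 493 MPa, n = 0.418
  tungsten: E = 409.8, α = 4.36, σ_y = 635.0 → σ = 411 MPa, n = 1.55
  GFRP laminate: E = 39.12, α = 12.2, σ_y = 302.0 → σ = 110 MPa, n = 2.75
  stainless steel: E = 197.0, α = 16.3, σ_y = 411.0 → σ = 739 MPa, n = 0.556
  silicon carbide: E = 438.0, α = 4.30, σ_y = 413.0 → σ = 433 MPa, n = 0.953
Smallest n: copper with n = 0.418.

copper, n = 0.418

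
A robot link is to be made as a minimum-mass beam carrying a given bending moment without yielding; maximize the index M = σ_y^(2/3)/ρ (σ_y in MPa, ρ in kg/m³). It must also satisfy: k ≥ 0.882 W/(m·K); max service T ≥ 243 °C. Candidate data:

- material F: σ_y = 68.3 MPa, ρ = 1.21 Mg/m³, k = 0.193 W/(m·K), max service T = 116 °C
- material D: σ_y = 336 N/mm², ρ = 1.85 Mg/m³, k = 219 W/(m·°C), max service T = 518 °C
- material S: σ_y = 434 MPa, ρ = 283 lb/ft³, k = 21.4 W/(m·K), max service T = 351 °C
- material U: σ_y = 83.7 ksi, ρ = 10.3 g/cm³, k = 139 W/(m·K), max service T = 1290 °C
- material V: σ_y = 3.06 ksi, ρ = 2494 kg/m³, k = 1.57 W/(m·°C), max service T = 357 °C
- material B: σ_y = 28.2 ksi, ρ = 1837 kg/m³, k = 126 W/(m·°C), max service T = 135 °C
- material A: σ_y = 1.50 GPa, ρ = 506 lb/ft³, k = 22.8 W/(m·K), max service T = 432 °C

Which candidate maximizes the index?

Screen on constraints: k ≥ 0.882 W/(m·K); max service T ≥ 243 °C. Survivors: material D, material S, material U, material V, material A.
After converting to SI:
  material D: σ_y = 336.0 MPa, ρ = 1850 kg/m³
  material S: σ_y = 434.0 MPa, ρ = 4533 kg/m³
  material U: σ_y = 577.1 MPa, ρ = 10300 kg/m³
  material V: σ_y = 21.10 MPa, ρ = 2494 kg/m³
  material A: σ_y = 1500 MPa, ρ = 8105 kg/m³
  material D: M = 26.1×10⁻³
  material A: M = 16.2×10⁻³
  material S: M = 12.6×10⁻³
  material U: M = 6.73×10⁻³
  material V: M = 3.06×10⁻³
The maximum is for material D.

material D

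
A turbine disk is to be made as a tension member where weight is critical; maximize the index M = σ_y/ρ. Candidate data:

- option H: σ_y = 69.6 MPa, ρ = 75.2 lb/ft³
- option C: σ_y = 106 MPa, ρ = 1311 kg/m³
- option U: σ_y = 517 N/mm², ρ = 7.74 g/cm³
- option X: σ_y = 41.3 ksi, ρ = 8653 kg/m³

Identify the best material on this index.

option C

Putting every candidate on a common basis:
  option H: σ_y = 69.60 MPa, ρ = 1205 kg/m³
  option C: σ_y = 106.0 MPa, ρ = 1311 kg/m³
  option U: σ_y = 517.0 MPa, ρ = 7740 kg/m³
  option X: σ_y = 284.8 MPa, ρ = 8653 kg/m³
  option C: M = 80.9 kN·m/kg
  option U: M = 66.8 kN·m/kg
  option H: M = 57.8 kN·m/kg
  option X: M = 32.9 kN·m/kg
The maximum is for option C.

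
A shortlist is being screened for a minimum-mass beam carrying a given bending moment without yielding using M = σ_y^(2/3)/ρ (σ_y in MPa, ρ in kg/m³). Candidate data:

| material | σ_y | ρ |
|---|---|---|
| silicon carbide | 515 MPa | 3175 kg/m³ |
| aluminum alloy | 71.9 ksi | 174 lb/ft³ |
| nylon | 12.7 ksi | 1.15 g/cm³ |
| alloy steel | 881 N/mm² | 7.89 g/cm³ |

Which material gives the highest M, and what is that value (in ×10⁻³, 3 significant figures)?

Convert each candidate to consistent units, then evaluate M:
  silicon carbide: σ_y = 515.0 MPa, ρ = 3175 kg/m³
  aluminum alloy: σ_y = 495.7 MPa, ρ = 2787 kg/m³
  nylon: σ_y = 87.56 MPa, ρ = 1150 kg/m³
  alloy steel: σ_y = 881.0 MPa, ρ = 7890 kg/m³
  aluminum alloy: M = 22.5×10⁻³
  silicon carbide: M = 20.2×10⁻³
  nylon: M = 17.1×10⁻³
  alloy steel: M = 11.6×10⁻³
Aluminum alloy has the largest M.

aluminum alloy, M = 22.5×10⁻³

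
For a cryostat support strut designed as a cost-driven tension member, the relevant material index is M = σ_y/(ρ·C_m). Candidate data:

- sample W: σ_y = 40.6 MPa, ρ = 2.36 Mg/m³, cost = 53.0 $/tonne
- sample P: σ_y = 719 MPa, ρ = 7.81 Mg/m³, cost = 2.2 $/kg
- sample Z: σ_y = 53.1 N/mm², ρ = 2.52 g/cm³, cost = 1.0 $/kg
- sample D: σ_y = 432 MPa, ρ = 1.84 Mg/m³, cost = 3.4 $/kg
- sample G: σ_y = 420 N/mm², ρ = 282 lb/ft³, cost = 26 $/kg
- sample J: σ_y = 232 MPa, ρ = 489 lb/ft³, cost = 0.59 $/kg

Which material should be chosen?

Convert each candidate to consistent units, then evaluate M:
  sample W: σ_y = 40.60 MPa, ρ = 2360 kg/m³, cost = 0.05300 $/kg
  sample P: σ_y = 719.0 MPa, ρ = 7810 kg/m³, cost = 2.200 $/kg
  sample Z: σ_y = 53.10 MPa, ρ = 2520 kg/m³, cost = 1.000 $/kg
  sample D: σ_y = 432.0 MPa, ρ = 1840 kg/m³, cost = 3.400 $/kg
  sample G: σ_y = 420.0 MPa, ρ = 4517 kg/m³, cost = 26.00 $/kg
  sample J: σ_y = 232.0 MPa, ρ = 7833 kg/m³, cost = 0.5900 $/kg
  sample W: M = 325 kN·m per $
  sample D: M = 69.1 kN·m per $
  sample J: M = 50.2 kN·m per $
  sample P: M = 41.8 kN·m per $
  sample Z: M = 21.1 kN·m per $
  sample G: M = 3.58 kN·m per $
Sample W has the largest M.

sample W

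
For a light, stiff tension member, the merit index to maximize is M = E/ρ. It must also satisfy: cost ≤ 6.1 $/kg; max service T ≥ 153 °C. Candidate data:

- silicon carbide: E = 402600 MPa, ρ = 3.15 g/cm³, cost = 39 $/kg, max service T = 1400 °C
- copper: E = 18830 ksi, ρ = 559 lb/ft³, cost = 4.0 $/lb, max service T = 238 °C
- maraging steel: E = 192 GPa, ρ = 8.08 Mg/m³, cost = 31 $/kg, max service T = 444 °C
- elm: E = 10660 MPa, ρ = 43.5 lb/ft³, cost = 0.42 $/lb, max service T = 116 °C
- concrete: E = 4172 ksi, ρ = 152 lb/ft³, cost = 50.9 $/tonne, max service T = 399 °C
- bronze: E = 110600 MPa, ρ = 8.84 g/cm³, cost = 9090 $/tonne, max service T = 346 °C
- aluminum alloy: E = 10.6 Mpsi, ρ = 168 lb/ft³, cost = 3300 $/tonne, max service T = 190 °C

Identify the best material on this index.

aluminum alloy

Screen on constraints: cost ≤ 6.1 $/kg; max service T ≥ 153 °C. Survivors: concrete, aluminum alloy.
Convert each candidate to consistent units, then evaluate M:
  concrete: E = 28.76 GPa, ρ = 2435 kg/m³
  aluminum alloy: E = 73.08 GPa, ρ = 2691 kg/m³
  aluminum alloy: M = 27.2 MN·m/kg
  concrete: M = 11.8 MN·m/kg
Aluminum alloy ranks first.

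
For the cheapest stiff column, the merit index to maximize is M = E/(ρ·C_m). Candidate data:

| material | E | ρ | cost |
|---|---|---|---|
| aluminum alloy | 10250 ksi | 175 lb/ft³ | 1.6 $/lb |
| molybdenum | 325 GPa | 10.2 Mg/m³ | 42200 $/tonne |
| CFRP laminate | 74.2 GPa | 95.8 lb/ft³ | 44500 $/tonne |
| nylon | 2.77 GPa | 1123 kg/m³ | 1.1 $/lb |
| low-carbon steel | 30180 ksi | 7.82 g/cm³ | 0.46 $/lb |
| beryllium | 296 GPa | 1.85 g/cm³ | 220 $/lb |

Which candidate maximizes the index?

Convert each candidate to consistent units, then evaluate M:
  aluminum alloy: E = 70.67 GPa, ρ = 2803 kg/m³, cost = 3.527 $/kg
  molybdenum: E = 325.0 GPa, ρ = 10200 kg/m³, cost = 42.20 $/kg
  CFRP laminate: E = 74.20 GPa, ρ = 1535 kg/m³, cost = 44.50 $/kg
  nylon: E = 2.770 GPa, ρ = 1123 kg/m³, cost = 2.425 $/kg
  low-carbon steel: E = 208.1 GPa, ρ = 7820 kg/m³, cost = 1.014 $/kg
  beryllium: E = 296.0 GPa, ρ = 1850 kg/m³, cost = 485.0 $/kg
  low-carbon steel: M = 26.2 MN·m per $
  aluminum alloy: M = 7.15 MN·m per $
  CFRP laminate: M = 1.09 MN·m per $
  nylon: M = 1.02 MN·m per $
  molybdenum: M = 0.755 MN·m per $
  beryllium: M = 0.330 MN·m per $
The maximum is for low-carbon steel.

low-carbon steel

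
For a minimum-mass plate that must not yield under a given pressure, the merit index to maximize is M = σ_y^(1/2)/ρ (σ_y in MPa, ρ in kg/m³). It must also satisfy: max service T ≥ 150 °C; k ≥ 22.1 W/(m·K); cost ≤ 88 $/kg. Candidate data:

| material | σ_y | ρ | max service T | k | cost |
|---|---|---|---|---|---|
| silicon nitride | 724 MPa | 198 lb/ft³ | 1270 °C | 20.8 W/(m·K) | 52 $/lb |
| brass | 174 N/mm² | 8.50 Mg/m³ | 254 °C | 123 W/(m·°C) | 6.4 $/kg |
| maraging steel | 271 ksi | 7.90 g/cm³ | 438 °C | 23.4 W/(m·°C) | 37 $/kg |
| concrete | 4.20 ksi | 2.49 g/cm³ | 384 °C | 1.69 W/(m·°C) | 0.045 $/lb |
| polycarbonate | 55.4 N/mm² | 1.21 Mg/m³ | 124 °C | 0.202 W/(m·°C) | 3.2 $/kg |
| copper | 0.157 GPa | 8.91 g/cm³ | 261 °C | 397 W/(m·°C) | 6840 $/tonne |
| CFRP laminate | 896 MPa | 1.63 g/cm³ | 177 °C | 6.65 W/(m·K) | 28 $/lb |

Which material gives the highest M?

Screen on constraints: max service T ≥ 150 °C; k ≥ 22.1 W/(m·K); cost ≤ 88 $/kg. Survivors: brass, maraging steel, copper.
In SI units:
  brass: σ_y = 174.0 MPa, ρ = 8500 kg/m³
  maraging steel: σ_y = 1868 MPa, ρ = 7900 kg/m³
  copper: σ_y = 157.0 MPa, ρ = 8910 kg/m³
  maraging steel: M = 5.47×10⁻³
  brass: M = 1.55×10⁻³
  copper: M = 1.41×10⁻³
Maraging steel has the largest M.

maraging steel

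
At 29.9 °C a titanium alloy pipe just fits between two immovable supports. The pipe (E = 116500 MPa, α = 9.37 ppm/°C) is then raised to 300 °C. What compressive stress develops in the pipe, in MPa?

295 MPa

E = 116500 MPa = 116.5 GPa.
ΔT = 270.1 K. Constrained thermal stress σ = E·α·ΔT = 116.5×10³ MPa × 9.37×10⁻⁶ × 270.1 = 295 MPa (compressive).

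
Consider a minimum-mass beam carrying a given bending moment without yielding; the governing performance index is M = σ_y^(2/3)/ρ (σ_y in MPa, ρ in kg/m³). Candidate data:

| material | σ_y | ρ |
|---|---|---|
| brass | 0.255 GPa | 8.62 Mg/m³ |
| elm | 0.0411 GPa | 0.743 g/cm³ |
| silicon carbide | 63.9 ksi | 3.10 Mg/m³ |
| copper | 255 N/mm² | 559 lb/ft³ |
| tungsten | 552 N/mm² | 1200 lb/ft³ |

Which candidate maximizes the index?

silicon carbide

Convert each candidate to consistent units, then evaluate M:
  brass: σ_y = 255.0 MPa, ρ = 8620 kg/m³
  elm: σ_y = 41.10 MPa, ρ = 743.0 kg/m³
  silicon carbide: σ_y = 440.6 MPa, ρ = 3100 kg/m³
  copper: σ_y = 255.0 MPa, ρ = 8954 kg/m³
  tungsten: σ_y = 552.0 MPa, ρ = 19220 kg/m³
  silicon carbide: M = 18.7×10⁻³
  elm: M = 16.0×10⁻³
  brass: M = 4.67×10⁻³
  copper: M = 4.49×10⁻³
  tungsten: M = 3.50×10⁻³
The maximum is for silicon carbide.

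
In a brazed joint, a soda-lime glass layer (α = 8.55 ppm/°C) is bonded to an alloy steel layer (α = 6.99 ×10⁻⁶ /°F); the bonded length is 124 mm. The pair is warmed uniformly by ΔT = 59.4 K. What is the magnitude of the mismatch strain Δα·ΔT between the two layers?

alloy steel: α = 6.99×10⁻⁶/°F × 9/5 = 12.6×10⁻⁶/K.
Δα = |8.55 − 12.6|×10⁻⁶/K = 4.03×10⁻⁶/K.
Mismatch strain = Δα·ΔT = 4.03×10⁻⁶ × 59.4 = 2.40×10⁻⁴.

2.40×10⁻⁴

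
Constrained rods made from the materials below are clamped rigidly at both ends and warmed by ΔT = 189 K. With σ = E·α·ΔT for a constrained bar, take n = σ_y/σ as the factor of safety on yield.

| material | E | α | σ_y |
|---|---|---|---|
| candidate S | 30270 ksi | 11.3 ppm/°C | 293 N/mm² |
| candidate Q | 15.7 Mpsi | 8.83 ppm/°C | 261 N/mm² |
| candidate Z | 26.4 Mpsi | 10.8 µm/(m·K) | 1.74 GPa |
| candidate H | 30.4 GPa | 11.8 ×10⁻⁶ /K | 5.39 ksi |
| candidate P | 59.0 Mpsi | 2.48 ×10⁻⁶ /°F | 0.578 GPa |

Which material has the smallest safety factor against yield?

In consistent units (E in GPa, α in ×10⁻⁶/K, σ_y in MPa):
  candidate S: E = 208.7, α = 11.3, σ_y = 293.0 → σ = 446 MPa, n = 0.657
  candidate Q: E = 108.2, α = 8.83, σ_y = 261.0 → σ = 181 MPa, n = 1.44
  candidate Z: E = 182.0, α = 10.8, σ_y = 1740 → σ = 372 MPa, n = 4.68
  candidate H: E = 30.40, α = 11.8, σ_y = 37.16 → σ = 67.8 MPa, n = 0.548
  candidate P: E = 406.8, α = 4.46, σ_y = 578.0 → σ = 343 MPa, n = 1.68
The minimum is candidate H at n = 0.548.

candidate H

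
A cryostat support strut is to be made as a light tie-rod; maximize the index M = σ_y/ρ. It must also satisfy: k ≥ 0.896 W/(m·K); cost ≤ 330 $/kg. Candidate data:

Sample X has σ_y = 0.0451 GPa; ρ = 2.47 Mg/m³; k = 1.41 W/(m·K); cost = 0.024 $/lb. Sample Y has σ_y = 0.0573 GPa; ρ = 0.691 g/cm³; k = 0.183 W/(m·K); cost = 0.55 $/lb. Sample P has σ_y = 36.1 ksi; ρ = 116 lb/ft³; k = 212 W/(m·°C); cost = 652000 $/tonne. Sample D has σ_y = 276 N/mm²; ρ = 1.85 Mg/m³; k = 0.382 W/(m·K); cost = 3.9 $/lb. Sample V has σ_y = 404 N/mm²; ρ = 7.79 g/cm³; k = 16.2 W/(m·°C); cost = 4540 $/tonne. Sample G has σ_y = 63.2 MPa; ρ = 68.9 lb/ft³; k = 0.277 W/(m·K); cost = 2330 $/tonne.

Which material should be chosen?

Screen on constraints: k ≥ 0.896 W/(m·K); cost ≤ 330 $/kg. Survivors: sample X, sample V.
Putting every candidate on a common basis:
  sample X: σ_y = 45.10 MPa, ρ = 2470 kg/m³
  sample V: σ_y = 404.0 MPa, ρ = 7790 kg/m³
  sample V: M = 51.9 kN·m/kg
  sample X: M = 18.3 kN·m/kg
Highest index: sample V.

sample V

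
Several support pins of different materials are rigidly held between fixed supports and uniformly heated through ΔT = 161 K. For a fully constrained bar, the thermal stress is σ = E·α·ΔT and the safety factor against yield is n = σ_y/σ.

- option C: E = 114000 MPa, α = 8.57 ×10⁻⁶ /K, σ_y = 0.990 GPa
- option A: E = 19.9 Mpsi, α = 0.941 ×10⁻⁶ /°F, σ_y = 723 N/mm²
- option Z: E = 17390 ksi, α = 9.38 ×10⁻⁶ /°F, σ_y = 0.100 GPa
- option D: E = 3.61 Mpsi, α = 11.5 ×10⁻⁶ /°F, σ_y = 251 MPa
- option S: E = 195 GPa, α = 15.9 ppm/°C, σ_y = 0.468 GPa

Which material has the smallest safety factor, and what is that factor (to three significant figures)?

In consistent units (E in GPa, α in ×10⁻⁶/K, σ_y in MPa):
  option C: E = 114.0, α = 8.57, σ_y = 990.0 → σ = 157 MPa, n = 6.29
  option A: E = 137.2, α = 1.69, σ_y = 723.0 → σ = 37.4 MPa, n = 19.3
  option Z: E = 119.9, α = 16.9, σ_y = 100.0 → σ = 326 MPa, n = 0.307
  option D: E = 24.89, α = 20.7, σ_y = 251.0 → σ = 83.0 MPa, n = 3.03
  option S: E = 195.0, α = 15.9, σ_y = 468.0 → σ = 499 MPa, n = 0.938
Smallest n: option Z with n = 0.307.

option Z, n = 0.307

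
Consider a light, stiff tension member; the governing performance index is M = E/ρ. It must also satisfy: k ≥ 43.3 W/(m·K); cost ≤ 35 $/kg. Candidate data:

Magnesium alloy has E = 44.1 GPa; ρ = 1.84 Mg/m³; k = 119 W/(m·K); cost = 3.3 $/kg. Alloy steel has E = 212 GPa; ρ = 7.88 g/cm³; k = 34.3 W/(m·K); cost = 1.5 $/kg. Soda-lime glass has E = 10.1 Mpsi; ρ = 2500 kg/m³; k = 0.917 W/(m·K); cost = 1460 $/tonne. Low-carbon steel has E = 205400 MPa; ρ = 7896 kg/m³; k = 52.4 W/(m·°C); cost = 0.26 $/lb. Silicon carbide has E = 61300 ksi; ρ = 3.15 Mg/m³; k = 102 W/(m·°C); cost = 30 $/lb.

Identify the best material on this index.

low-carbon steel

Screen on constraints: k ≥ 43.3 W/(m·K); cost ≤ 35 $/kg. Survivors: magnesium alloy, low-carbon steel.
In SI units:
  magnesium alloy: E = 44.10 GPa, ρ = 1840 kg/m³
  low-carbon steel: E = 205.4 GPa, ρ = 7896 kg/m³
  low-carbon steel: M = 26.0 MN·m/kg
  magnesium alloy: M = 24.0 MN·m/kg
The maximum is for low-carbon steel.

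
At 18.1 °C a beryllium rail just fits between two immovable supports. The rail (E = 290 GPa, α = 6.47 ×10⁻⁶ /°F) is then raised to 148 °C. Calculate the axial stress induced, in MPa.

α = 6.47×10⁻⁶/°F × 9/5 = 11.6×10⁻⁶/K.
ΔT = 129.9 K. Constrained thermal stress σ = E·α·ΔT = 290.0×10³ MPa × 11.6×10⁻⁶ × 129.9 = 439 MPa (compressive).

439 MPa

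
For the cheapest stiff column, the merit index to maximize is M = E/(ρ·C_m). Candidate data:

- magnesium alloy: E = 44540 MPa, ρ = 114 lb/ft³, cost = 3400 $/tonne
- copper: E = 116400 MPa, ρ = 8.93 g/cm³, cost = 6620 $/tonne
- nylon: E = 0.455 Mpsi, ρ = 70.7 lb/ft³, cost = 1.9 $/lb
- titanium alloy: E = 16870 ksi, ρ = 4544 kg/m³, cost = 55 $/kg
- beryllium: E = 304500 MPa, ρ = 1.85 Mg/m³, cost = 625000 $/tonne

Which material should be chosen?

magnesium alloy

Normalizing units and computing the index:
  magnesium alloy: E = 44.54 GPa, ρ = 1826 kg/m³, cost = 3.400 $/kg
  copper: E = 116.4 GPa, ρ = 8930 kg/m³, cost = 6.620 $/kg
  nylon: E = 3.137 GPa, ρ = 1133 kg/m³, cost = 4.189 $/kg
  titanium alloy: E = 116.3 GPa, ρ = 4544 kg/m³, cost = 55.00 $/kg
  beryllium: E = 304.5 GPa, ρ = 1850 kg/m³, cost = 625.0 $/kg
  magnesium alloy: M = 7.17 MN·m per $
  copper: M = 1.97 MN·m per $
  nylon: M = 0.661 MN·m per $
  titanium alloy: M = 0.465 MN·m per $
  beryllium: M = 0.263 MN·m per $
Magnesium alloy has the largest M.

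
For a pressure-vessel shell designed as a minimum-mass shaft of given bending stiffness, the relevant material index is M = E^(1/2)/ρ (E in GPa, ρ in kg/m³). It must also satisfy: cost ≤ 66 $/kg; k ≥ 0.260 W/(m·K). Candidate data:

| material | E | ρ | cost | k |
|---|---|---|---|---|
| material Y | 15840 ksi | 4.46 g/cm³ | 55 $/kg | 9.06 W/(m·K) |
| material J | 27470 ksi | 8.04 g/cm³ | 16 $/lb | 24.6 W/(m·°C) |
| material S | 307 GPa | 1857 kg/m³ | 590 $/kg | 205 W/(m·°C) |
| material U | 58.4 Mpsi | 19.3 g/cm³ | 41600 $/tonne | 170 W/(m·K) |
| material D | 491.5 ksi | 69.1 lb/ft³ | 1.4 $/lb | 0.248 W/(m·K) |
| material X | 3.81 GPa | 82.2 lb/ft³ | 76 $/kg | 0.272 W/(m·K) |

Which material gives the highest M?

material Y

Screen on constraints: cost ≤ 66 $/kg; k ≥ 0.260 W/(m·K). Survivors: material Y, material J, material U.
Putting every candidate on a common basis:
  material Y: E = 109.2 GPa, ρ = 4460 kg/m³
  material J: E = 189.4 GPa, ρ = 8040 kg/m³
  material U: E = 402.7 GPa, ρ = 19300 kg/m³
  material Y: M = 2.34×10⁻³
  material J: M = 1.71×10⁻³
  material U: M = 1.04×10⁻³
Material Y has the largest M.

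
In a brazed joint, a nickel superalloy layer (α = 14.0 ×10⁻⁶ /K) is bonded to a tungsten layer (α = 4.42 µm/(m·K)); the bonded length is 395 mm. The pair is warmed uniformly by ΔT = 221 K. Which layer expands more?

α(nickel superalloy) = 14.0×10⁻⁶/K vs α(tungsten) = 4.42×10⁻⁶/K.
Higher α expands more for the same ΔT: nickel superalloy.

nickel superalloy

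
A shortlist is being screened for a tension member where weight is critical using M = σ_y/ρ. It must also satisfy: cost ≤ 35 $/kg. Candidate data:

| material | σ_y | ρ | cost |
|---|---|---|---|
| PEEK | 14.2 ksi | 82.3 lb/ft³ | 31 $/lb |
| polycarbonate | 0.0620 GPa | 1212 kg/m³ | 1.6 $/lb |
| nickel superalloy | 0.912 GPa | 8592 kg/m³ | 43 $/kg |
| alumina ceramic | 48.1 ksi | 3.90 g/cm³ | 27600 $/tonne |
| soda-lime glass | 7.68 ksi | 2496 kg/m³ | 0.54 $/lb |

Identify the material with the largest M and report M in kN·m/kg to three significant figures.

alumina ceramic, M = 85.0 kN·m/kg

Screen on constraints: cost ≤ 35 $/kg. Survivors: polycarbonate, alumina ceramic, soda-lime glass.
Normalizing units and computing the index:
  polycarbonate: σ_y = 62.00 MPa, ρ = 1212 kg/m³
  alumina ceramic: σ_y = 331.6 MPa, ρ = 3900 kg/m³
  soda-lime glass: σ_y = 52.95 MPa, ρ = 2496 kg/m³
  alumina ceramic: M = 85.0 kN·m/kg
  polycarbonate: M = 51.2 kN·m/kg
  soda-lime glass: M = 21.2 kN·m/kg
Alumina ceramic has the largest M.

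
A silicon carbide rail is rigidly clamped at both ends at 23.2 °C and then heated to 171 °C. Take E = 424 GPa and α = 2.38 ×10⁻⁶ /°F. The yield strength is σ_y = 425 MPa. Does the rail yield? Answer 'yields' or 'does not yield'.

does not yield

α = 2.38×10⁻⁶/°F × 9/5 = 4.28×10⁻⁶/K.
ΔT = 147.8 K. Constrained thermal stress σ = E·α·ΔT = 424.0×10³ MPa × 4.28×10⁻⁶ × 147.8 = 268 MPa (compressive).
Compare to σ_y = 425 MPa: σ < σ_y, so it does not yield.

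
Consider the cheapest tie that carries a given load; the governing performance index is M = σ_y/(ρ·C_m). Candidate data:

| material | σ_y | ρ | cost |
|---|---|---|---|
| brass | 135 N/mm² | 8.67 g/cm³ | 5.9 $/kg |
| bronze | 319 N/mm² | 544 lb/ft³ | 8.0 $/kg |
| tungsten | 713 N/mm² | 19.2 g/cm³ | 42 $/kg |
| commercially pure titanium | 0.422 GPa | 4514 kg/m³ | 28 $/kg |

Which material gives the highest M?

bronze

Putting every candidate on a common basis:
  brass: σ_y = 135.0 MPa, ρ = 8670 kg/m³, cost = 5.900 $/kg
  bronze: σ_y = 319.0 MPa, ρ = 8714 kg/m³, cost = 8.000 $/kg
  tungsten: σ_y = 713.0 MPa, ρ = 19200 kg/m³, cost = 42.00 $/kg
  commercially pure titanium: σ_y = 422.0 MPa, ρ = 4514 kg/m³, cost = 28.00 $/kg
  bronze: M = 4.58 kN·m per $
  commercially pure titanium: M = 3.34 kN·m per $
  brass: M = 2.64 kN·m per $
  tungsten: M = 0.884 kN·m per $
Highest index: bronze.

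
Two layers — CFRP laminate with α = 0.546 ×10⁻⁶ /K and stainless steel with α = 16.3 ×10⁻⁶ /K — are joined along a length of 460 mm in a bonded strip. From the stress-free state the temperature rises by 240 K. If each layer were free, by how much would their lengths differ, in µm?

1740 µm

Δα = |0.546 − 16.3|×10⁻⁶/K = 15.8×10⁻⁶/K.
ΔL_mismatch = Δα·L·ΔT = 15.8×10⁻⁶ × 460.0 mm × 240.0 K = 1740 µm.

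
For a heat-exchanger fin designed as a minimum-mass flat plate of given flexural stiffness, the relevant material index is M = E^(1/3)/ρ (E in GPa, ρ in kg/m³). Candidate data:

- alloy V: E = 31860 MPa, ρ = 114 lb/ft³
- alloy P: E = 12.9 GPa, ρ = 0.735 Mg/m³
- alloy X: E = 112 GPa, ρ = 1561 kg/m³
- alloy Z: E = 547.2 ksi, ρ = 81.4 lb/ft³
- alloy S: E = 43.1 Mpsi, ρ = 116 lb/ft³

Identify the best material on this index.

alloy S

Normalizing units and computing the index:
  alloy V: E = 31.86 GPa, ρ = 1826 kg/m³
  alloy P: E = 12.90 GPa, ρ = 735.0 kg/m³
  alloy X: E = 112.0 GPa, ρ = 1561 kg/m³
  alloy Z: E = 3.773 GPa, ρ = 1304 kg/m³
  alloy S: E = 297.2 GPa, ρ = 1858 kg/m³
  alloy S: M = 3.59×10⁻³
  alloy P: M = 3.19×10⁻³
  alloy X: M = 3.09×10⁻³
  alloy V: M = 1.74×10⁻³
  alloy Z: M = 1.19×10⁻³
Highest index: alloy S.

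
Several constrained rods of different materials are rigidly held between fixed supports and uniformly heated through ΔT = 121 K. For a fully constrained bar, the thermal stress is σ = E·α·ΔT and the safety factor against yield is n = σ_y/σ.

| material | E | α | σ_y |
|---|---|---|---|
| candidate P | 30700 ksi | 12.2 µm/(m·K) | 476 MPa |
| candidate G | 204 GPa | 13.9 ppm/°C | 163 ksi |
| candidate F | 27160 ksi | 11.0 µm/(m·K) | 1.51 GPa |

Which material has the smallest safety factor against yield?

candidate P

Converting E to GPa, α to ×10⁻⁶/K, σ_y to MPa, then σ and n for each:
  candidate P: E = 211.7, α = 12.2, σ_y = 476.0 → σ = 312 MPa, n = 1.52
  candidate G: E = 204.0, α = 13.9, σ_y = 1124 → σ = 343 MPa, n = 3.28
  candidate F: E = 187.3, α = 11.0, σ_y = 1510 → σ = 249 MPa, n = 6.06
Smallest n: candidate P with n = 1.52.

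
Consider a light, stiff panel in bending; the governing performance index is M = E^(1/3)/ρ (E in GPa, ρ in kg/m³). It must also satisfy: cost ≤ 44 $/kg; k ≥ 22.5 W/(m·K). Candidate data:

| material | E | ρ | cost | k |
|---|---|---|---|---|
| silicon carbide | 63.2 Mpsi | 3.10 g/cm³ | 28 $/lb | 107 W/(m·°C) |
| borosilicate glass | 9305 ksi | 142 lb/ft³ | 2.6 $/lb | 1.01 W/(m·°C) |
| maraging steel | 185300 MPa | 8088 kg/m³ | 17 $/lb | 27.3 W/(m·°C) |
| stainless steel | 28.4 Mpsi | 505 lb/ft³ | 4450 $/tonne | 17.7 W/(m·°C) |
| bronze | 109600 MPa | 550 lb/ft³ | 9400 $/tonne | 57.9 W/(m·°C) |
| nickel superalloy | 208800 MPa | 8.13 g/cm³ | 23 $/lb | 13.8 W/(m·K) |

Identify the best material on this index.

Screen on constraints: cost ≤ 44 $/kg; k ≥ 22.5 W/(m·K). Survivors: maraging steel, bronze.
After converting to SI:
  maraging steel: E = 185.3 GPa, ρ = 8088 kg/m³
  bronze: E = 109.6 GPa, ρ = 8810 kg/m³
  maraging steel: M = 0.705×10⁻³
  bronze: M = 0.543×10⁻³
The maximum is for maraging steel.

maraging steel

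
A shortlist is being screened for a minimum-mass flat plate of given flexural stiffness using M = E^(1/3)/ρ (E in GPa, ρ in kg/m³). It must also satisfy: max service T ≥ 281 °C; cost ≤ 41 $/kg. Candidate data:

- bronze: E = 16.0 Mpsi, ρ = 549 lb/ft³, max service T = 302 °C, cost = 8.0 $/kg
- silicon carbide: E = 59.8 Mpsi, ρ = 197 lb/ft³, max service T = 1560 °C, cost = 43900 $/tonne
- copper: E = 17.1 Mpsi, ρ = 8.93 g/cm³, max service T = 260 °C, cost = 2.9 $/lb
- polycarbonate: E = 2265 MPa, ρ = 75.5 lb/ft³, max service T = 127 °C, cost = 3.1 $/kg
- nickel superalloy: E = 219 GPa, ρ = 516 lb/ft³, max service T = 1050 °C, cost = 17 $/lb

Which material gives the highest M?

Screen on constraints: max service T ≥ 281 °C; cost ≤ 41 $/kg. Survivors: bronze, nickel superalloy.
After converting to SI:
  bronze: E = 110.3 GPa, ρ = 8794 kg/m³
  nickel superalloy: E = 219.0 GPa, ρ = 8266 kg/m³
  nickel superalloy: M = 0.729×10⁻³
  bronze: M = 0.545×10⁻³
The maximum is for nickel superalloy.

nickel superalloy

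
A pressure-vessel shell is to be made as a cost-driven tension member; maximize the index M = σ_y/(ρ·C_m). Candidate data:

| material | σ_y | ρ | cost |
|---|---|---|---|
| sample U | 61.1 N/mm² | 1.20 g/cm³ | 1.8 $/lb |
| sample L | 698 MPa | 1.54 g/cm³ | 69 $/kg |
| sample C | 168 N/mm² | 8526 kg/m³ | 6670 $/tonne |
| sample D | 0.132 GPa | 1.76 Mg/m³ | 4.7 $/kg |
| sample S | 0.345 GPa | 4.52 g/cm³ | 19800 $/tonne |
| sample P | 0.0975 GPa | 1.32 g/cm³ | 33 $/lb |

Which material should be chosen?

sample D

In SI units:
  sample U: σ_y = 61.10 MPa, ρ = 1200 kg/m³, cost = 3.968 $/kg
  sample L: σ_y = 698.0 MPa, ρ = 1540 kg/m³, cost = 69.00 $/kg
  sample C: σ_y = 168.0 MPa, ρ = 8526 kg/m³, cost = 6.670 $/kg
  sample D: σ_y = 132.0 MPa, ρ = 1760 kg/m³, cost = 4.700 $/kg
  sample S: σ_y = 345.0 MPa, ρ = 4520 kg/m³, cost = 19.80 $/kg
  sample P: σ_y = 97.50 MPa, ρ = 1320 kg/m³, cost = 72.75 $/kg
  sample D: M = 16.0 kN·m per $
  sample U: M = 12.8 kN·m per $
  sample L: M = 6.57 kN·m per $
  sample S: M = 3.85 kN·m per $
  sample C: M = 2.95 kN·m per $
  sample P: M = 1.02 kN·m per $
Sample D ranks first.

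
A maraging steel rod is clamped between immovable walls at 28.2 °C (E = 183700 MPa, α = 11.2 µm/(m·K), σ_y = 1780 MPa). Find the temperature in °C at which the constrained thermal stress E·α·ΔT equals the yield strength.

893 °C

E = 183700 MPa = 183.7 GPa.
E·α·ΔT = 1780 MPa ⇒ ΔT = 1780 / (183.7×10³ × 11.2×10⁻⁶) = 865.2 K.
T = 28.2 + 865.2 = 893.4 °C.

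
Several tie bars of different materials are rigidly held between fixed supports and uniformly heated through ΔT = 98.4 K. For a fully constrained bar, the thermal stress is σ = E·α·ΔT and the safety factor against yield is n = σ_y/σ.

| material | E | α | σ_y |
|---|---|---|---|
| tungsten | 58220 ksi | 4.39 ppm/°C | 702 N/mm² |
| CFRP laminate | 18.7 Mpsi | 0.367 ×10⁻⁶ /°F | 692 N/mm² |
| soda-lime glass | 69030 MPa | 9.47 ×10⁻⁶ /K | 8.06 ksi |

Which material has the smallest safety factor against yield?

soda-lime glass

With everything in SI (GPa, ×10⁻⁶/K, MPa):
  tungsten: E = 401.4, α = 4.39, σ_y = 702.0 → σ = 173 MPa, n = 4.05
  CFRP laminate: E = 128.9, α = 0.661, σ_y = 692.0 → σ = 8.38 MPa, n = 82.6
  soda-lime glass: E = 69.03, α = 9.47, σ_y = 55.57 → σ = 64.3 MPa, n = 0.864
Smallest n: soda-lime glass with n = 0.864.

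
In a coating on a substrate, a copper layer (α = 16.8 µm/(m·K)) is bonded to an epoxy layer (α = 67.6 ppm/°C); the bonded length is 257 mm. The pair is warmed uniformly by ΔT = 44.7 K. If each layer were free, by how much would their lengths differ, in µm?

Δα = |16.8 − 67.6|×10⁻⁶/K = 50.8×10⁻⁶/K.
ΔL_mismatch = Δα·L·ΔT = 50.8×10⁻⁶ × 257.0 mm × 44.7 K = 584 µm.

584 µm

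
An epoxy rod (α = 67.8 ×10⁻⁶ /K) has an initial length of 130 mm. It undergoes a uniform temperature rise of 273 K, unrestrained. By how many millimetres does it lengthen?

ΔL = α·L₀·ΔT = 67.8×10⁻⁶ × 130 mm × 273.0 K = 2.41 mm.

2.41 mm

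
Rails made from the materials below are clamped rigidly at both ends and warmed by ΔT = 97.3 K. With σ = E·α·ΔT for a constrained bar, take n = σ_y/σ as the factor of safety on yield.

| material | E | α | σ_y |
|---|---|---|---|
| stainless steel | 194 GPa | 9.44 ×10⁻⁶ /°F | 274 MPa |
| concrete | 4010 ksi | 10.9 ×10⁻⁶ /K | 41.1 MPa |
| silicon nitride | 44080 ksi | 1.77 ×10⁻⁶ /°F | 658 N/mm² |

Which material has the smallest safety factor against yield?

In consistent units (E in GPa, α in ×10⁻⁶/K, σ_y in MPa):
  stainless steel: E = 194.0, α = 17.0, σ_y = 274.0 → σ = 321 MPa, n = 0.854
  concrete: E = 27.65, α = 10.9, σ_y = 41.10 → σ = 29.3 MPa, n = 1.40
  silicon nitride: E = 303.9, α = 3.19, σ_y = 658.0 → σ = 94.2 MPa, n = 6.98
Smallest n: stainless steel with n = 0.854.

stainless steel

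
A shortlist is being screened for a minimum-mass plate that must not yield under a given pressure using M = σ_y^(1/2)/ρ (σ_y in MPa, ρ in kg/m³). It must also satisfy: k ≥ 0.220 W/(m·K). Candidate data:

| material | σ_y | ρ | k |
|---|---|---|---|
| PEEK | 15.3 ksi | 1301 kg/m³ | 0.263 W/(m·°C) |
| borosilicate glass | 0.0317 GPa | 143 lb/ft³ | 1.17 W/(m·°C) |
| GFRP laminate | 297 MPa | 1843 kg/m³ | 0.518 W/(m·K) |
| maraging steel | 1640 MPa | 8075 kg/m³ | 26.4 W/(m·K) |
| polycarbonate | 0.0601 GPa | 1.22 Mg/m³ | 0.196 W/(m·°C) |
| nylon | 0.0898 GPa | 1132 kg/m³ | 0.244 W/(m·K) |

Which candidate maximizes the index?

GFRP laminate

Screen on constraints: k ≥ 0.220 W/(m·K). Survivors: PEEK, borosilicate glass, GFRP laminate, maraging steel, nylon.
Normalizing units and computing the index:
  PEEK: σ_y = 105.5 MPa, ρ = 1301 kg/m³
  borosilicate glass: σ_y = 31.70 MPa, ρ = 2291 kg/m³
  GFRP laminate: σ_y = 297.0 MPa, ρ = 1843 kg/m³
  maraging steel: σ_y = 1640 MPa, ρ = 8075 kg/m³
  nylon: σ_y = 89.80 MPa, ρ = 1132 kg/m³
  GFRP laminate: M = 9.35×10⁻³
  nylon: M = 8.37×10⁻³
  PEEK: M = 7.89×10⁻³
  maraging steel: M = 5.02×10⁻³
  borosilicate glass: M = 2.46×10⁻³
Highest index: GFRP laminate.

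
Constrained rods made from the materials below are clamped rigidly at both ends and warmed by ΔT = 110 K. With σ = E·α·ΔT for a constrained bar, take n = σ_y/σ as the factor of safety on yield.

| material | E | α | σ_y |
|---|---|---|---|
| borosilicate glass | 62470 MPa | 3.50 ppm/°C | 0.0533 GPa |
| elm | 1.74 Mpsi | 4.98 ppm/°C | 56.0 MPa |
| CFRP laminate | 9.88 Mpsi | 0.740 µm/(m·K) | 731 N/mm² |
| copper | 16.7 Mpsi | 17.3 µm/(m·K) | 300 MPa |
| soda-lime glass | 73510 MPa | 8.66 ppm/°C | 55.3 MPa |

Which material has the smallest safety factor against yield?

soda-lime glass

Per material, after unit conversion:
  borosilicate glass: E = 62.47, α = 3.50, σ_y = 53.30 → σ = 24.1 MPa, n = 2.22
  elm: E = 12.00, α = 4.98, σ_y = 56.00 → σ = 6.57 MPa, n = 8.52
  CFRP laminate: E = 68.12, α = 0.740, σ_y = 731.0 → σ = 5.54 MPa, n = 132
  copper: E = 115.1, α = 17.3, σ_y = 300.0 → σ = 219 MPa, n = 1.37
  soda-lime glass: E = 73.51, α = 8.66, σ_y = 55.30 → σ = 70.0 MPa, n = 0.790
Soda-lime glass has the lowest safety factor, n = 0.790.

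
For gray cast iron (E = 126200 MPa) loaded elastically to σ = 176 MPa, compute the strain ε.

1.39×10⁻³

E = 126200 MPa = 126.2 GPa = 126200 MPa.
ε = σ/E = 176 / 126200 = 1.39×10⁻³.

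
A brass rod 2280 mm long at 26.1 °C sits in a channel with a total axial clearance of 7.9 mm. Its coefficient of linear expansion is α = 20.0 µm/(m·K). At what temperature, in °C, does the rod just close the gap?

α·L₀·ΔT = 7.9 mm ⇒ ΔT = 7.9 / (20.0×10⁻⁶ × 2280.0) = 173.2 K.
T = 26.1 + 173.2 = 199.3 °C.

199 °C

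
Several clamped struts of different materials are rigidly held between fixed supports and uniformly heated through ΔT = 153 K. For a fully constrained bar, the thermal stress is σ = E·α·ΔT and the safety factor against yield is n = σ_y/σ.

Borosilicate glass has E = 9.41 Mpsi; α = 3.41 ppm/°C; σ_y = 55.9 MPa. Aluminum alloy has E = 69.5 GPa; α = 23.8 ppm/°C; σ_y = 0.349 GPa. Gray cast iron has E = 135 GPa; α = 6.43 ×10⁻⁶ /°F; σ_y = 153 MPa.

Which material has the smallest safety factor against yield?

gray cast iron

Per material, after unit conversion:
  borosilicate glass: E = 64.88, α = 3.41, σ_y = 55.90 → σ = 33.8 MPa, n = 1.65
  aluminum alloy: E = 69.50, α = 23.8, σ_y = 349.0 → σ = 253 MPa, n = 1.38
  gray cast iron: E = 135.0, α = 11.6, σ_y = 153.0 → σ = 239 MPa, n = 0.640
Gray cast iron has the lowest safety factor, n = 0.640.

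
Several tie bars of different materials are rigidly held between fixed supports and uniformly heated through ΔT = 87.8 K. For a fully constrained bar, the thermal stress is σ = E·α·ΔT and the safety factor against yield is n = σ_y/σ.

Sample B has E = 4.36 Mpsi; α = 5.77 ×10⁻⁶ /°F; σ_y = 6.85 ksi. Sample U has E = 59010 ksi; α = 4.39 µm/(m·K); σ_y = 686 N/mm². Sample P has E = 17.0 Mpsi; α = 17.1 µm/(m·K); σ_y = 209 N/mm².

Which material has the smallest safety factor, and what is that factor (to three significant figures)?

sample P, n = 1.19

In consistent units (E in GPa, α in ×10⁻⁶/K, σ_y in MPa):
  sample B: E = 30.06, α = 10.4, σ_y = 47.23 → σ = 27.4 MPa, n = 1.72
  sample U: E = 406.9, α = 4.39, σ_y = 686.0 → σ = 157 MPa, n = 4.37
  sample P: E = 117.2, α = 17.1, σ_y = 209.0 → σ = 176 MPa, n = 1.19
The minimum is sample P at n = 1.19.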